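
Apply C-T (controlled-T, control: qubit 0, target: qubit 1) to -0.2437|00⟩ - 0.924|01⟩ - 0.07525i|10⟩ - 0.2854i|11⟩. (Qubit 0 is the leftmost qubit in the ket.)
-0.2437|00⟩ - 0.924|01⟩ - 0.07525i|10⟩ + (0.2018 - 0.2018i)|11⟩

C-T leaves the control-|0⟩ kets |00⟩, |01⟩ unchanged and applies T to qubit 1 on the control-|1⟩ pair (|10⟩, |11⟩).
T = [[1, 0], [0, (1/√2 + (1/√2)i)]].
With a = amp(|10⟩) = -0.07525i and b = amp(|11⟩) = -0.2854i:
new amp(|10⟩) = (1)·a = -0.07525i
new amp(|11⟩) = (1/√2 + (1/√2)i)·b = (0.2018 - 0.2018i)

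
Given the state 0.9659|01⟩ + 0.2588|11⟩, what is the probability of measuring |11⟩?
0.06698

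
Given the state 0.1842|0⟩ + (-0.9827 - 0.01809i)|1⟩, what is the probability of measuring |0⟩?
0.03393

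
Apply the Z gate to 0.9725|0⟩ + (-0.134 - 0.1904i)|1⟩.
0.9725|0⟩ + (0.134 + 0.1904i)|1⟩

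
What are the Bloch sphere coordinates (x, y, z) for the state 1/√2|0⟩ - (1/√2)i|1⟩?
(0, -1, 0)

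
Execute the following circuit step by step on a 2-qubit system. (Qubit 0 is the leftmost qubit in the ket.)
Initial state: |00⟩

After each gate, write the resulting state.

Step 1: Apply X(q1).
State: |01⟩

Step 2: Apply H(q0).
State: 1/√2|01⟩ + 1/√2|11⟩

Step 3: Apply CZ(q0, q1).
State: 1/√2|01⟩ - 1/√2|11⟩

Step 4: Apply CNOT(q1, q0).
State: -1/√2|01⟩ + 1/√2|11⟩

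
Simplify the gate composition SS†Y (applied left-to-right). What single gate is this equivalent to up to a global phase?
Y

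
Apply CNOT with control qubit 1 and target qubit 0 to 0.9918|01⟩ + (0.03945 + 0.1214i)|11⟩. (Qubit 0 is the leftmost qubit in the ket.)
(0.03945 + 0.1214i)|01⟩ + 0.9918|11⟩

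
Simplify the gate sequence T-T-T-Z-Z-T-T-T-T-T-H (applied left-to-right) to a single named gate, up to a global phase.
H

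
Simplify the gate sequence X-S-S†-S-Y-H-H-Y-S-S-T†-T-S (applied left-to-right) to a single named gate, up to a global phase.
X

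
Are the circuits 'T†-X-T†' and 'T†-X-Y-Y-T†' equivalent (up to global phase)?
Yes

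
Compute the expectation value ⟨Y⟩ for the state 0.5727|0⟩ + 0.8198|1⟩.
0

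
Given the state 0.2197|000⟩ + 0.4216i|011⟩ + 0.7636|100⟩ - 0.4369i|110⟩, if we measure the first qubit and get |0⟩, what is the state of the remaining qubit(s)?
0.4621|00⟩ + 0.8868i|11⟩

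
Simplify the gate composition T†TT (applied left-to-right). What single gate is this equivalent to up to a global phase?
T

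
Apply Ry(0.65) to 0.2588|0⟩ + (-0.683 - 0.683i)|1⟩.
(0.4633 + 0.2181i)|0⟩ + (-0.5646 - 0.6472i)|1⟩

Ry(0.65) = [[cos(θ/2), −sin(θ/2)], [sin(θ/2), cos(θ/2)]]; θ = 0.65, cos(θ/2) ≈ 0.947651, sin(θ/2) ≈ 0.319309.
With a = amp(|0⟩) = 0.2588 and b = amp(|1⟩) = (-0.683 - 0.683i):
new amp(|0⟩) = (0.947651)·a + (-0.319309)·b = (0.4633 + 0.2181i)
new amp(|1⟩) = (0.319309)·a + (0.947651)·b = (-0.5646 - 0.6472i)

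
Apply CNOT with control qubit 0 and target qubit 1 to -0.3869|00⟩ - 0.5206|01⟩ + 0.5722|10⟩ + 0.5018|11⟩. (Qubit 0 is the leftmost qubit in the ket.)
-0.3869|00⟩ - 0.5206|01⟩ + 0.5018|10⟩ + 0.5722|11⟩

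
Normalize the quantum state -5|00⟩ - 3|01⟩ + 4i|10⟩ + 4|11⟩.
-0.6155|00⟩ - 0.3693|01⟩ + 0.4924i|10⟩ + 0.4924|11⟩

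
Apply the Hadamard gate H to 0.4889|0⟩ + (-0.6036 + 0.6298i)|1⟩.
(-0.08111 + 0.4453i)|0⟩ + (0.7725 - 0.4453i)|1⟩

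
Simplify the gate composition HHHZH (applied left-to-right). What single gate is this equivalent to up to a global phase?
X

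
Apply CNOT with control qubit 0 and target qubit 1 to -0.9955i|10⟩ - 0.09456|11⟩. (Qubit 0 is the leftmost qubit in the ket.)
-0.09456|10⟩ - 0.9955i|11⟩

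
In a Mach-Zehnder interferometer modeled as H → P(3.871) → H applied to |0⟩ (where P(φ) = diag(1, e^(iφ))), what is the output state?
(0.1272 - 0.3332i)|0⟩ + (0.8728 + 0.3332i)|1⟩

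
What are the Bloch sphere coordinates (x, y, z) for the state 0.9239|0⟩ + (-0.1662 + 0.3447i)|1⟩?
(-0.3071, 0.6369, 0.7072)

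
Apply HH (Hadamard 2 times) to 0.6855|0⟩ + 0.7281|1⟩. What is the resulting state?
0.6855|0⟩ + 0.7281|1⟩

H² = I, so an even number of Hadamards cancels: H^2 = I and the state is unchanged.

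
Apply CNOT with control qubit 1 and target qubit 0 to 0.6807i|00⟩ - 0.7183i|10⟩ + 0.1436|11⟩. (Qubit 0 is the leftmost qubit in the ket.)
0.6807i|00⟩ + 0.1436|01⟩ - 0.7183i|10⟩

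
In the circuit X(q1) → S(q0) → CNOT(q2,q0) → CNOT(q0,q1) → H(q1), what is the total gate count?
5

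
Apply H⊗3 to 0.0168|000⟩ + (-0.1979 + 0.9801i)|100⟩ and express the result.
(-0.06403 + 0.3465i)|000⟩ + (-0.06403 + 0.3465i)|001⟩ + (-0.06403 + 0.3465i)|010⟩ + (-0.06403 + 0.3465i)|011⟩ + (0.07591 - 0.3465i)|100⟩ + (0.07591 - 0.3465i)|101⟩ + (0.07591 - 0.3465i)|110⟩ + (0.07591 - 0.3465i)|111⟩

H⊗3 gives amp(|y⟩) = (1/2√2) Σ_x (−1)^(x·y) amp(|x⟩), where x·y is the number of positions in which both x and y have a 1.
|000⟩: (0.0168 + (-0.1979 + 0.9801i))/(2√2) = (-0.06403 + 0.3465i)
|001⟩: (0.0168 + (-0.1979 + 0.9801i))/(2√2) = (-0.06403 + 0.3465i)
|010⟩: (0.0168 + (-0.1979 + 0.9801i))/(2√2) = (-0.06403 + 0.3465i)
|011⟩: (0.0168 + (-0.1979 + 0.9801i))/(2√2) = (-0.06403 + 0.3465i)
|100⟩: (0.0168 - (-0.1979 + 0.9801i))/(2√2) = (0.07591 - 0.3465i)
|101⟩: (0.0168 - (-0.1979 + 0.9801i))/(2√2) = (0.07591 - 0.3465i)
|110⟩: (0.0168 - (-0.1979 + 0.9801i))/(2√2) = (0.07591 - 0.3465i)
|111⟩: (0.0168 - (-0.1979 + 0.9801i))/(2√2) = (0.07591 - 0.3465i)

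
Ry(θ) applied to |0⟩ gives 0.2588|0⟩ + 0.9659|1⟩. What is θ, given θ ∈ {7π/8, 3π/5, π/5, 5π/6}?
5π/6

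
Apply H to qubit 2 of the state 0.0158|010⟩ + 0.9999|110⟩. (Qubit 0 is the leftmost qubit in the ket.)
0.01117|010⟩ + 0.01117|011⟩ + 0.707|110⟩ + 0.707|111⟩

H on qubit 2 mixes each pair of kets that differ only in qubit 2: amplitudes (a, b) of (|…0…⟩, |…1…⟩) become ((a + b)/√2, (a − b)/√2). Kets absent from the input have amplitude 0.
(|010⟩, |011⟩): (a, b) = (0.0158, 0) → (0.01117, 0.01117)
(|110⟩, |111⟩): (a, b) = (0.9999, 0) → (0.707, 0.707)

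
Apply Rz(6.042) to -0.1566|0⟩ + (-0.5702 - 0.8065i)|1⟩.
(0.1555 + 0.01884i)|0⟩ + (0.6631 + 0.732i)|1⟩

Rz(6.042) = [[e^(−iθ/2), 0], [0, e^(iθ/2)]] with e^(±iθ/2) = cos(θ/2) ± i·sin(θ/2); θ = 6.042, cos(θ/2) ≈ -0.992738, sin(θ/2) ≈ 0.120301.
With a = amp(|0⟩) = -0.1566 and b = amp(|1⟩) = (-0.5702 - 0.8065i):
new amp(|0⟩) = (-0.992738 - 0.120301i)·a = (0.1555 + 0.01884i)
new amp(|1⟩) = (-0.992738 + 0.120301i)·b = (0.6631 + 0.732i)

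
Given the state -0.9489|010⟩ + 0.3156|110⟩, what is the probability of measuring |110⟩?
0.0996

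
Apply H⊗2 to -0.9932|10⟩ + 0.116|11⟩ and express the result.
-0.4386|00⟩ - 0.5546|01⟩ + 0.4386|10⟩ + 0.5546|11⟩

H⊗2 gives amp(|y⟩) = (1/2) Σ_x (−1)^(x·y) amp(|x⟩), where x·y is the number of positions in which both x and y have a 1.
|00⟩: (-0.9932 + 0.116)/2 = -0.4386
|01⟩: (-0.9932 - 0.116)/2 = -0.5546
|10⟩: (0.9932 - 0.116)/2 = 0.4386
|11⟩: (0.9932 + 0.116)/2 = 0.5546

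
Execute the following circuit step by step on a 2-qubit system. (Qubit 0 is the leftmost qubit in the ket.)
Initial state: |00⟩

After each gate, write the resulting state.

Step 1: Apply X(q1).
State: |01⟩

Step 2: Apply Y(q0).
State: i|11⟩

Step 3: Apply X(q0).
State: i|01⟩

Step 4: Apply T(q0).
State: i|01⟩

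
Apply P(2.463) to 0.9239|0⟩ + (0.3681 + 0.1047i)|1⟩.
0.9239|0⟩ + (-0.3523 + 0.1496i)|1⟩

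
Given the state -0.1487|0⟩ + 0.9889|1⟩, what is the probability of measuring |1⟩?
0.9779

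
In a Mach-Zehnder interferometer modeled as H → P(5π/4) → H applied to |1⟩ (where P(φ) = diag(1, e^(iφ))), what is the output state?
(0.8536 + (1/√8)i)|0⟩ + (0.1464 - (1/√8)i)|1⟩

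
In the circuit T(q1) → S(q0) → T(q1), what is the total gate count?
3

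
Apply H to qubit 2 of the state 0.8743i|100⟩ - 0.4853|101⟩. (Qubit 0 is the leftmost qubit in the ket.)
(-0.3432 + 0.6182i)|100⟩ + (0.3432 + 0.6182i)|101⟩

H on qubit 2 mixes each pair of kets that differ only in qubit 2: amplitudes (a, b) of (|…0…⟩, |…1…⟩) become ((a + b)/√2, (a − b)/√2). Kets absent from the input have amplitude 0.
(|100⟩, |101⟩): (a, b) = (0.8743i, -0.4853) → ((-0.3432 + 0.6182i), (0.3432 + 0.6182i))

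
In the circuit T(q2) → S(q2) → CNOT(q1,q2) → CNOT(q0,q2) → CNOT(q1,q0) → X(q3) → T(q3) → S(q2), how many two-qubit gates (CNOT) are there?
3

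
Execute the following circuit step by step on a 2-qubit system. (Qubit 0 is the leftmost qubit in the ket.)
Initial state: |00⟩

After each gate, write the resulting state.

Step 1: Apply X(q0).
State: |10⟩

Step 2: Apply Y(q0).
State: -i|00⟩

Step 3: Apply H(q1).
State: -(1/√2)i|00⟩ - (1/√2)i|01⟩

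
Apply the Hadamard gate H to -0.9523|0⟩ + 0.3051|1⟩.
-0.4576|0⟩ - 0.8891|1⟩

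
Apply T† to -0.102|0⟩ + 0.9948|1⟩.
-0.102|0⟩ + (0.7034 - 0.7034i)|1⟩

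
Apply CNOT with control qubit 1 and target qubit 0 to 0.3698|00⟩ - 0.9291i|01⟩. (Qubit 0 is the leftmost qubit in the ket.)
0.3698|00⟩ - 0.9291i|11⟩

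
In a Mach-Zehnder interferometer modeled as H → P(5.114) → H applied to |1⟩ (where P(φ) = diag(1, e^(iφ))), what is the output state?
(0.3045 + 0.4602i)|0⟩ + (0.6955 - 0.4602i)|1⟩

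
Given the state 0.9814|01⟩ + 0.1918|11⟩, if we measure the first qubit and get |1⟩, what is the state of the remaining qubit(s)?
|1⟩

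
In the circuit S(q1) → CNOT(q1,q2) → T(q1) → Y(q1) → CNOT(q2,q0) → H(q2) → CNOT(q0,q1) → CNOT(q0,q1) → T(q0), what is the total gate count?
9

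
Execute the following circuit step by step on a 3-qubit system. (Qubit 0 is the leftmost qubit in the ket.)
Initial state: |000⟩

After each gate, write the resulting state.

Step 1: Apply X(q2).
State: |001⟩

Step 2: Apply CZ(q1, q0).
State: |001⟩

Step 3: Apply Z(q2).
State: -|001⟩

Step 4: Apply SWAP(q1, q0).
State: -|001⟩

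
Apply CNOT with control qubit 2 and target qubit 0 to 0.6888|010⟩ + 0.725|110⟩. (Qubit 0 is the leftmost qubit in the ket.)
0.6888|010⟩ + 0.725|110⟩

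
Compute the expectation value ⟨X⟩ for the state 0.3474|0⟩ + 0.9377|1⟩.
0.6515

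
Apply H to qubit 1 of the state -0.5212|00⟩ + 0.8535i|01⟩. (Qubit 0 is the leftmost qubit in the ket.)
(-0.3685 + 0.6035i)|00⟩ + (-0.3685 - 0.6035i)|01⟩

H on qubit 1 mixes each pair of kets that differ only in qubit 1: amplitudes (a, b) of (|…0…⟩, |…1…⟩) become ((a + b)/√2, (a − b)/√2). Kets absent from the input have amplitude 0.
(|00⟩, |01⟩): (a, b) = (-0.5212, 0.8535i) → ((-0.3685 + 0.6035i), (-0.3685 - 0.6035i))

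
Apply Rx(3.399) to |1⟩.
-0.9917i|0⟩ - 0.1283|1⟩

Rx(3.399) = [[cos(θ/2), −i·sin(θ/2)], [−i·sin(θ/2), cos(θ/2)]]; θ = 3.399, cos(θ/2) ≈ -0.128349, sin(θ/2) ≈ 0.991729.
With a = amp(|0⟩) = 0 and b = amp(|1⟩) = 1:
new amp(|0⟩) = (-0.128349)·a + (-0.991729i)·b = -0.9917i
new amp(|1⟩) = (-0.991729i)·a + (-0.128349)·b = -0.1283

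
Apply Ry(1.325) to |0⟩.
0.7885|0⟩ + 0.6151|1⟩

Ry(1.325) = [[cos(θ/2), −sin(θ/2)], [sin(θ/2), cos(θ/2)]]; θ = 1.325, cos(θ/2) ≈ 0.788457, sin(θ/2) ≈ 0.61509.
With a = amp(|0⟩) = 1 and b = amp(|1⟩) = 0:
new amp(|0⟩) = (0.788457)·a + (-0.61509)·b = 0.7885
new amp(|1⟩) = (0.61509)·a + (0.788457)·b = 0.6151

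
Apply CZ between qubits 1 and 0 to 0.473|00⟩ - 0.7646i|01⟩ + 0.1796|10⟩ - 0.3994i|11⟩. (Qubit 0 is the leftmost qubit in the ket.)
0.473|00⟩ - 0.7646i|01⟩ + 0.1796|10⟩ + 0.3994i|11⟩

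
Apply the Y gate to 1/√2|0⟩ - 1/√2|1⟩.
(1/√2)i|0⟩ + (1/√2)i|1⟩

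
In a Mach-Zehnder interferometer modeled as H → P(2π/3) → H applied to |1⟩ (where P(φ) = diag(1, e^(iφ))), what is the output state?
(0.75 - 0.433i)|0⟩ + (0.25 + 0.433i)|1⟩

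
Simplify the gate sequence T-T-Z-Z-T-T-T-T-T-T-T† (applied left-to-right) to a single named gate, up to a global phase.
T†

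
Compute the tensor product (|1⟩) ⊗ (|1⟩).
|11⟩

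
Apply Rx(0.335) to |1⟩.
-0.1667i|0⟩ + 0.986|1⟩

Rx(0.335) = [[cos(θ/2), −i·sin(θ/2)], [−i·sin(θ/2), cos(θ/2)]]; θ = 0.335, cos(θ/2) ≈ 0.986005, sin(θ/2) ≈ 0.166718.
With a = amp(|0⟩) = 0 and b = amp(|1⟩) = 1:
new amp(|0⟩) = (0.986005)·a + (-0.166718i)·b = -0.1667i
new amp(|1⟩) = (-0.166718i)·a + (0.986005)·b = 0.986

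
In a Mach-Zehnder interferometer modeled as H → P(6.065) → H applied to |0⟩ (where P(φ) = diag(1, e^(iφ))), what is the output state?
(0.9881 - 0.1082i)|0⟩ + (0.01185 + 0.1082i)|1⟩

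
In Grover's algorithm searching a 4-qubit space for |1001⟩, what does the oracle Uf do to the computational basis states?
Uf|x⟩ = -|x⟩ if x = 1001, else |x⟩ (phase flip on target)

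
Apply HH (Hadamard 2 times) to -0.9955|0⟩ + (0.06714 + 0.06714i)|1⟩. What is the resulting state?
-0.9955|0⟩ + (0.06714 + 0.06714i)|1⟩

H² = I, so an even number of Hadamards cancels: H^2 = I and the state is unchanged.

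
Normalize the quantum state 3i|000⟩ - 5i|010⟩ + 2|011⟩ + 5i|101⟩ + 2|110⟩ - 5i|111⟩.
0.3128i|000⟩ - 0.5213i|010⟩ + 0.2085|011⟩ + 0.5213i|101⟩ + 0.2085|110⟩ - 0.5213i|111⟩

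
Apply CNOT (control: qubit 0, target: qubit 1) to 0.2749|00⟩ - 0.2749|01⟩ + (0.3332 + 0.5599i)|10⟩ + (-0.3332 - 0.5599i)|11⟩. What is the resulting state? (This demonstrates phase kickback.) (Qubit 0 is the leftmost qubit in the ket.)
0.2749|00⟩ - 0.2749|01⟩ + (-0.3332 - 0.5599i)|10⟩ + (0.3332 + 0.5599i)|11⟩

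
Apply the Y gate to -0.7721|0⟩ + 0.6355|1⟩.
-0.6355i|0⟩ - 0.7721i|1⟩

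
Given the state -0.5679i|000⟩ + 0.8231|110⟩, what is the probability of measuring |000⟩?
0.3225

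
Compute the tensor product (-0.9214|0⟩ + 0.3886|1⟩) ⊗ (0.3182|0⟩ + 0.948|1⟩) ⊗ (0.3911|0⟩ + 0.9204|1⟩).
-0.1147|000⟩ - 0.2699|001⟩ - 0.3416|010⟩ - 0.804|011⟩ + 0.04836|100⟩ + 0.1138|101⟩ + 0.1441|110⟩ + 0.3391|111⟩

amp(|b₁b₂…⟩) = product of the factor amplitudes for bits b₁, b₂, …; only kets whose every factor amplitude is nonzero survive.
|000⟩: (-0.9214)(0.3182)(0.3911) = -0.1147
|001⟩: (-0.9214)(0.3182)(0.9204) = -0.2699
|010⟩: (-0.9214)(0.948)(0.3911) = -0.3416
|011⟩: (-0.9214)(0.948)(0.9204) = -0.804
|100⟩: (0.3886)(0.3182)(0.3911) = 0.04836
|101⟩: (0.3886)(0.3182)(0.9204) = 0.1138
|110⟩: (0.3886)(0.948)(0.3911) = 0.1441
|111⟩: (0.3886)(0.948)(0.9204) = 0.3391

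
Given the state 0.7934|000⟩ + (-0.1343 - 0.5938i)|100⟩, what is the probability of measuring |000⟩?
0.6295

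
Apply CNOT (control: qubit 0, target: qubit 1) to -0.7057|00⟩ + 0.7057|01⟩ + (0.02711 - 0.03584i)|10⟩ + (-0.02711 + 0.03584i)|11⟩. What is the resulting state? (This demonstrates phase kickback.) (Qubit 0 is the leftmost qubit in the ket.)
-0.7057|00⟩ + 0.7057|01⟩ + (-0.02711 + 0.03584i)|10⟩ + (0.02711 - 0.03584i)|11⟩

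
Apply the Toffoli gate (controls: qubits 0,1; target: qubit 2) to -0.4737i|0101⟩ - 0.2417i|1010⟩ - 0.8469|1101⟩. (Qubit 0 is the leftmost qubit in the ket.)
-0.4737i|0101⟩ - 0.2417i|1010⟩ - 0.8469|1111⟩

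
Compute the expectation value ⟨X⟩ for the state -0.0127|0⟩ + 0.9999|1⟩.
-0.0254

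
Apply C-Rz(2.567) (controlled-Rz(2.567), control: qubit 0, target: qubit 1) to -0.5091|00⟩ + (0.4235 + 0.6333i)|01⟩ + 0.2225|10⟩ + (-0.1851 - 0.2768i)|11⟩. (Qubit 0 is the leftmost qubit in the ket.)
-0.5091|00⟩ + (0.4235 + 0.6333i)|01⟩ + (0.06305 - 0.2134i)|10⟩ + (0.213 - 0.2559i)|11⟩

C-Rz(2.567) leaves the control-|0⟩ kets |00⟩, |01⟩ unchanged and applies Rz(2.567) to qubit 1 on the control-|1⟩ pair (|10⟩, |11⟩).
Rz(2.567) = [[e^(−iθ/2), 0], [0, e^(iθ/2)]] with e^(±iθ/2) = cos(θ/2) ± i·sin(θ/2); θ = 2.567, cos(θ/2) ≈ 0.28336, sin(θ/2) ≈ 0.959013.
With a = amp(|10⟩) = 0.2225 and b = amp(|11⟩) = (-0.1851 - 0.2768i):
new amp(|10⟩) = (0.28336 - 0.959013i)·a = (0.06305 - 0.2134i)
new amp(|11⟩) = (0.28336 + 0.959013i)·b = (0.213 - 0.2559i)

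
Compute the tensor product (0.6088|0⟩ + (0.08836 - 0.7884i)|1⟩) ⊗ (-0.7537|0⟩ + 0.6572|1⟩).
-0.4589|00⟩ + 0.4001|01⟩ + (-0.0666 + 0.5942i)|10⟩ + (0.05807 - 0.5181i)|11⟩

amp(|b₁b₂…⟩) = product of the factor amplitudes for bits b₁, b₂, …; only kets whose every factor amplitude is nonzero survive.
|00⟩: (0.6088)(-0.7537) = -0.4589
|01⟩: (0.6088)(0.6572) = 0.4001
|10⟩: (0.08836 - 0.7884i)(-0.7537) = (-0.0666 + 0.5942i)
|11⟩: (0.08836 - 0.7884i)(0.6572) = (0.05807 - 0.5181i)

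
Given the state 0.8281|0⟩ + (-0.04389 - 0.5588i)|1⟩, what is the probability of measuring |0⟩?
0.6857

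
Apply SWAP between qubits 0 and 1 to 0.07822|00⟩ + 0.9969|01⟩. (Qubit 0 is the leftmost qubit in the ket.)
0.07822|00⟩ + 0.9969|10⟩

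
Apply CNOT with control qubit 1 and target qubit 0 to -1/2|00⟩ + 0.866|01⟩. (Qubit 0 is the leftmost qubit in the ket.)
-1/2|00⟩ + 0.866|11⟩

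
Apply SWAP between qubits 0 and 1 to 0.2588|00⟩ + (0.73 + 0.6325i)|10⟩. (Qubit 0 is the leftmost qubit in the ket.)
0.2588|00⟩ + (0.73 + 0.6325i)|01⟩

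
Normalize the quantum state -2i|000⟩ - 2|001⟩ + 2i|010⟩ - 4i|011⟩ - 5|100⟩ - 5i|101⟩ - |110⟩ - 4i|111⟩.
-0.2052i|000⟩ - 0.2052|001⟩ + 0.2052i|010⟩ - 0.4104i|011⟩ - 0.513|100⟩ - 0.513i|101⟩ - 0.1026|110⟩ - 0.4104i|111⟩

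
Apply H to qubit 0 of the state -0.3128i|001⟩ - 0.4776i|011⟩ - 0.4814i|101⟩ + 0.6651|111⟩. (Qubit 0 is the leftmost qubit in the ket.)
-0.5616i|001⟩ + (0.4703 - 0.3377i)|011⟩ + 0.1192i|101⟩ + (-0.4703 - 0.3377i)|111⟩

H on qubit 0 mixes each pair of kets that differ only in qubit 0: amplitudes (a, b) of (|…0…⟩, |…1…⟩) become ((a + b)/√2, (a − b)/√2). Kets absent from the input have amplitude 0.
(|001⟩, |101⟩): (a, b) = (-0.3128i, -0.4814i) → (-0.5616i, 0.1192i)
(|011⟩, |111⟩): (a, b) = (-0.4776i, 0.6651) → ((0.4703 - 0.3377i), (-0.4703 - 0.3377i))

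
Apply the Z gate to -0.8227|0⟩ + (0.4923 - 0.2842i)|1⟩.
-0.8227|0⟩ + (-0.4923 + 0.2842i)|1⟩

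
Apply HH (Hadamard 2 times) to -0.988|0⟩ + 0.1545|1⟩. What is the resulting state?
-0.988|0⟩ + 0.1545|1⟩

H² = I, so an even number of Hadamards cancels: H^2 = I and the state is unchanged.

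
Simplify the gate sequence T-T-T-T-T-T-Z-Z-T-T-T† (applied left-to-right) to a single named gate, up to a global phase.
T†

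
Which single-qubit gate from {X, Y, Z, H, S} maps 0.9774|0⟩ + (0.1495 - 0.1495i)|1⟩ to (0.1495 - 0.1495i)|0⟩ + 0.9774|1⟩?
X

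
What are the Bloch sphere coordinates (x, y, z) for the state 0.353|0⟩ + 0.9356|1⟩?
(0.6605, 0, -0.7507)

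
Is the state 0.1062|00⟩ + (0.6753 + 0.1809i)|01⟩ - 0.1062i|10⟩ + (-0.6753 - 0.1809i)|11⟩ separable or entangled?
Entangled

Writing the state as a|00⟩ + b|01⟩ + c|10⟩ + d|11⟩, it is a product state iff ad − bc = 0.
Here (a, b, c, d) = (0.1062, (0.6753 + 0.1809i), -0.1062i, (-0.6753 - 0.1809i)): ad − bc = (0.1062)(-0.6753 - 0.1809i) − (0.6753 + 0.1809i)(-0.1062i) = (-0.09093 + 0.05251i) ≠ 0, so the state is entangled.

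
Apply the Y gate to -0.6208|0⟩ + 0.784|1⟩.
-0.784i|0⟩ - 0.6208i|1⟩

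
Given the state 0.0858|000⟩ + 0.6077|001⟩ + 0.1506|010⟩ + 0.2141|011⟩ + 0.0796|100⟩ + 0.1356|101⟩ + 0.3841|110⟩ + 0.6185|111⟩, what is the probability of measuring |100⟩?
0.006336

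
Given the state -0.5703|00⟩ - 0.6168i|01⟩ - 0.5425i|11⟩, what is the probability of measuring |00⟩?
0.3252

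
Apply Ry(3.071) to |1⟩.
-0.9994|0⟩ + 0.03529|1⟩

Ry(3.071) = [[cos(θ/2), −sin(θ/2)], [sin(θ/2), cos(θ/2)]]; θ = 3.071, cos(θ/2) ≈ 0.035289, sin(θ/2) ≈ 0.999377.
With a = amp(|0⟩) = 0 and b = amp(|1⟩) = 1:
new amp(|0⟩) = (0.035289)·a + (-0.999377)·b = -0.9994
new amp(|1⟩) = (0.999377)·a + (0.035289)·b = 0.03529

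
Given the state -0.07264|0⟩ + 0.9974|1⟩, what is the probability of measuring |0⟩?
0.005277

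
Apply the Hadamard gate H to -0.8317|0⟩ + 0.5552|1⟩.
-0.1955|0⟩ - 0.9807|1⟩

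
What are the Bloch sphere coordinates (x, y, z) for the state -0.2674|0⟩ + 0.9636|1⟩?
(-0.5153, 0, -0.857)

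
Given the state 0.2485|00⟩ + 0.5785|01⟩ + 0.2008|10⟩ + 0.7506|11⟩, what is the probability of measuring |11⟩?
0.5634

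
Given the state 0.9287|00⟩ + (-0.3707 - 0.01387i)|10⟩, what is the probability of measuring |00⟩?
0.8625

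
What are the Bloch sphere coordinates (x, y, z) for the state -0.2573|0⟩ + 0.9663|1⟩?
(-0.4973, 0, -0.8675)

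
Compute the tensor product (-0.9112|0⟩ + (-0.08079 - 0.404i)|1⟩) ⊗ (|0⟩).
-0.9112|00⟩ + (-0.08079 - 0.404i)|10⟩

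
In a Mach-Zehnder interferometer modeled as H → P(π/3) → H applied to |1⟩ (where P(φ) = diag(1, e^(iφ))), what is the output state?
(0.25 - 0.433i)|0⟩ + (0.75 + 0.433i)|1⟩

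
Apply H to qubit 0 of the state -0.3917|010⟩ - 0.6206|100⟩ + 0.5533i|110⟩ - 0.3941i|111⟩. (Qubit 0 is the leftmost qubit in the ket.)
-0.4388|000⟩ + (-0.277 + 0.3912i)|010⟩ - 0.2787i|011⟩ + 0.4388|100⟩ + (-0.277 - 0.3912i)|110⟩ + 0.2787i|111⟩

H on qubit 0 mixes each pair of kets that differ only in qubit 0: amplitudes (a, b) of (|…0…⟩, |…1…⟩) become ((a + b)/√2, (a − b)/√2). Kets absent from the input have amplitude 0.
(|000⟩, |100⟩): (a, b) = (0, -0.6206) → (-0.4388, 0.4388)
(|010⟩, |110⟩): (a, b) = (-0.3917, 0.5533i) → ((-0.277 + 0.3912i), (-0.277 - 0.3912i))
(|011⟩, |111⟩): (a, b) = (0, -0.3941i) → (-0.2787i, 0.2787i)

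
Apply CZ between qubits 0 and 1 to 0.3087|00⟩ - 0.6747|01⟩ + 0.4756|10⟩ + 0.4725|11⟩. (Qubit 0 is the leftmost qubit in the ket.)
0.3087|00⟩ - 0.6747|01⟩ + 0.4756|10⟩ - 0.4725|11⟩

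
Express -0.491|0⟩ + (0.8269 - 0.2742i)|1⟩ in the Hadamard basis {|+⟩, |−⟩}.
(0.2375 - 0.1939i)|+⟩ + (-0.9319 + 0.1939i)|−⟩

With |ψ⟩ = α|0⟩ + β|1⟩, the Hadamard-basis coefficients are ⟨+|ψ⟩ = (α + β)/√2 and ⟨−|ψ⟩ = (α − β)/√2.
Here α = -0.491, β = (0.8269 - 0.2742i): (α + β)/√2 = (0.2375 - 0.1939i), (α − β)/√2 = (-0.9319 + 0.1939i).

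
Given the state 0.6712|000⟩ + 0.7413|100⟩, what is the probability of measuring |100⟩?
0.5495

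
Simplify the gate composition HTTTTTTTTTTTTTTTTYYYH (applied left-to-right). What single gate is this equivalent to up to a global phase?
Y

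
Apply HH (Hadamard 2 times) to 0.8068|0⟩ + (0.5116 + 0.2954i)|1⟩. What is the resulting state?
0.8068|0⟩ + (0.5116 + 0.2954i)|1⟩

H² = I, so an even number of Hadamards cancels: H^2 = I and the state is unchanged.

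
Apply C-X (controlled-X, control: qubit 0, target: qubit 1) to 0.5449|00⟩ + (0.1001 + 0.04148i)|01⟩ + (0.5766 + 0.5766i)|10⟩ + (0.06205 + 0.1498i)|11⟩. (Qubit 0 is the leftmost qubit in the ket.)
0.5449|00⟩ + (0.1001 + 0.04148i)|01⟩ + (0.06205 + 0.1498i)|10⟩ + (0.5766 + 0.5766i)|11⟩

C-X leaves the control-|0⟩ kets |00⟩, |01⟩ unchanged and applies X to qubit 1 on the control-|1⟩ pair (|10⟩, |11⟩).
X = [[0, 1], [1, 0]].
With a = amp(|10⟩) = (0.5766 + 0.5766i) and b = amp(|11⟩) = (0.06205 + 0.1498i):
new amp(|10⟩) = (1)·b = (0.06205 + 0.1498i)
new amp(|11⟩) = (1)·a = (0.5766 + 0.5766i)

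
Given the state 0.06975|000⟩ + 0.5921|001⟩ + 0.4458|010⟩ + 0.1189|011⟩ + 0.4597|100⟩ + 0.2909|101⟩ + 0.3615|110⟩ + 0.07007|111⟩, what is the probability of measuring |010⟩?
0.1987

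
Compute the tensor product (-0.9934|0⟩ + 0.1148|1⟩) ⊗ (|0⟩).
-0.9934|00⟩ + 0.1148|10⟩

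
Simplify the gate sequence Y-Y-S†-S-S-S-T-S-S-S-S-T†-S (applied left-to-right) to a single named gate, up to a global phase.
S†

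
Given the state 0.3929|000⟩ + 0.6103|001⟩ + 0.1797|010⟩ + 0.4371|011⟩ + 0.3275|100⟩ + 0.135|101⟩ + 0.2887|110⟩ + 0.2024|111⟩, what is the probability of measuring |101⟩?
0.01823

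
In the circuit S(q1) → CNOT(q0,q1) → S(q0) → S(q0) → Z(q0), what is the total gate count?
5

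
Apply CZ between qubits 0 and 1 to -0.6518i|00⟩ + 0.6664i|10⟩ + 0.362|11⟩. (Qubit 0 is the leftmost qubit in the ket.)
-0.6518i|00⟩ + 0.6664i|10⟩ - 0.362|11⟩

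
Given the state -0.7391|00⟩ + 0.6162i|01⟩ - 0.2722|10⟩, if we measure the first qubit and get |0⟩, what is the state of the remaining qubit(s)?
-0.7681|0⟩ + 0.6404i|1⟩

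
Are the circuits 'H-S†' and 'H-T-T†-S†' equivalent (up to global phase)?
Yes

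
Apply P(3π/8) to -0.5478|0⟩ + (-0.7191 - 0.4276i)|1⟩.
-0.5478|0⟩ + (0.1199 - 0.828i)|1⟩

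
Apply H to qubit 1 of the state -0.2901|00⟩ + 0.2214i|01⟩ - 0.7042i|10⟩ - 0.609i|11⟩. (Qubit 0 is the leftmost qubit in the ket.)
(-0.2051 + 0.1566i)|00⟩ + (-0.2051 - 0.1566i)|01⟩ - 0.9286i|10⟩ - 0.06732i|11⟩

H on qubit 1 mixes each pair of kets that differ only in qubit 1: amplitudes (a, b) of (|…0…⟩, |…1…⟩) become ((a + b)/√2, (a − b)/√2). Kets absent from the input have amplitude 0.
(|00⟩, |01⟩): (a, b) = (-0.2901, 0.2214i) → ((-0.2051 + 0.1566i), (-0.2051 - 0.1566i))
(|10⟩, |11⟩): (a, b) = (-0.7042i, -0.609i) → (-0.9286i, -0.06732i)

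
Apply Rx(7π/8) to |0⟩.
0.1951|0⟩ - 0.9808i|1⟩

Rx(7π/8) = [[cos(θ/2), −i·sin(θ/2)], [−i·sin(θ/2), cos(θ/2)]]; θ = 7π/8, cos(θ/2) ≈ 0.19509, sin(θ/2) ≈ 0.980785.
With a = amp(|0⟩) = 1 and b = amp(|1⟩) = 0:
new amp(|0⟩) = (0.19509)·a + (-0.980785i)·b = 0.1951
new amp(|1⟩) = (-0.980785i)·a + (0.19509)·b = -0.9808i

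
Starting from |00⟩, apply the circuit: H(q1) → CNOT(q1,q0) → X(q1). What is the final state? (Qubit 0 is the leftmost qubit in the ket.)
1/√2|01⟩ + 1/√2|10⟩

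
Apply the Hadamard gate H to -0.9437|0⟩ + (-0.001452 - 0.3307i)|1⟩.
(-0.6683 - 0.2338i)|0⟩ + (-0.6663 + 0.2338i)|1⟩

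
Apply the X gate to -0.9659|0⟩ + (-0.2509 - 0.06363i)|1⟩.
(-0.2509 - 0.06363i)|0⟩ - 0.9659|1⟩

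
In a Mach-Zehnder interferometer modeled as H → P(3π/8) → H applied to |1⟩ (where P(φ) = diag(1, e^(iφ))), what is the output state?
(0.3087 - 0.4619i)|0⟩ + (0.6913 + 0.4619i)|1⟩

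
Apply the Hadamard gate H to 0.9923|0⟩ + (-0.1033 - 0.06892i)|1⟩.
(0.6286 - 0.04873i)|0⟩ + (0.7747 + 0.04873i)|1⟩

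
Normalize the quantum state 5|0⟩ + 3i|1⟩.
0.8575|0⟩ + 0.5145i|1⟩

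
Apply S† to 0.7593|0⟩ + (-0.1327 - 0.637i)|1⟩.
0.7593|0⟩ + (-0.637 + 0.1327i)|1⟩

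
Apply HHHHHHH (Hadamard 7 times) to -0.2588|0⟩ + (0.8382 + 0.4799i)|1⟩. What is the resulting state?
(0.4097 + 0.3393i)|0⟩ + (-0.7757 - 0.3393i)|1⟩

H² = I, so H^7 = H: a single Hadamard. With (a, b) = (-0.2588, (0.8382 + 0.4799i)), H gives ((a + b)/√2, (a − b)/√2) = ((0.4097 + 0.3393i), (-0.7757 - 0.3393i)).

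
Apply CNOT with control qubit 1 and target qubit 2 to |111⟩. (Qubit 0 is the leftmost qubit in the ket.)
|110⟩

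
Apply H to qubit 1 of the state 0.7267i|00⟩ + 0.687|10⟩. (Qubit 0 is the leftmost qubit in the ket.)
0.5139i|00⟩ + 0.5139i|01⟩ + 0.4858|10⟩ + 0.4858|11⟩

H on qubit 1 mixes each pair of kets that differ only in qubit 1: amplitudes (a, b) of (|…0…⟩, |…1…⟩) become ((a + b)/√2, (a − b)/√2). Kets absent from the input have amplitude 0.
(|00⟩, |01⟩): (a, b) = (0.7267i, 0) → (0.5139i, 0.5139i)
(|10⟩, |11⟩): (a, b) = (0.687, 0) → (0.4858, 0.4858)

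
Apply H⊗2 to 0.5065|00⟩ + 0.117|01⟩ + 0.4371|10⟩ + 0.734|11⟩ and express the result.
0.8973|00⟩ + 0.0463|01⟩ - 0.2738|10⟩ + 0.3432|11⟩

H⊗2 gives amp(|y⟩) = (1/2) Σ_x (−1)^(x·y) amp(|x⟩), where x·y is the number of positions in which both x and y have a 1.
|00⟩: (0.5065 + 0.117 + 0.4371 + 0.734)/2 = 0.8973
|01⟩: (0.5065 - 0.117 + 0.4371 - 0.734)/2 = 0.0463
|10⟩: (0.5065 + 0.117 - 0.4371 - 0.734)/2 = -0.2738
|11⟩: (0.5065 - 0.117 - 0.4371 + 0.734)/2 = 0.3432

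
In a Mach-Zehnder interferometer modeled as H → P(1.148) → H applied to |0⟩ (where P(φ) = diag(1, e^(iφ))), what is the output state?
(0.7052 + 0.456i)|0⟩ + (0.2948 - 0.456i)|1⟩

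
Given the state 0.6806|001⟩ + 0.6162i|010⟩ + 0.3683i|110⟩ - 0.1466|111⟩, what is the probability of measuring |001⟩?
0.4632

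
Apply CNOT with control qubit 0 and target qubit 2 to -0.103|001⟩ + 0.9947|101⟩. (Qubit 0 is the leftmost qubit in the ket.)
-0.103|001⟩ + 0.9947|100⟩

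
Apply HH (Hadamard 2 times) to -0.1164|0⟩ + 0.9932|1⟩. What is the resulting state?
-0.1164|0⟩ + 0.9932|1⟩

H² = I, so an even number of Hadamards cancels: H^2 = I and the state is unchanged.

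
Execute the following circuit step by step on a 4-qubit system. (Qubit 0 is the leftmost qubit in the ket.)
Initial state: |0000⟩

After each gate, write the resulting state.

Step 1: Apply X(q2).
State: |0010⟩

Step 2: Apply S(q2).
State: i|0010⟩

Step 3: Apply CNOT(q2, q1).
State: i|0110⟩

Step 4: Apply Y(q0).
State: -|1110⟩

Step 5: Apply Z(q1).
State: |1110⟩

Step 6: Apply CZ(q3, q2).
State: |1110⟩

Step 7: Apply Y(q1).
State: -i|1010⟩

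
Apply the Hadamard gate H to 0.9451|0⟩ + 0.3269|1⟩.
0.8994|0⟩ + 0.4371|1⟩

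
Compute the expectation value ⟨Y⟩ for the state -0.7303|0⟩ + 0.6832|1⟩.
0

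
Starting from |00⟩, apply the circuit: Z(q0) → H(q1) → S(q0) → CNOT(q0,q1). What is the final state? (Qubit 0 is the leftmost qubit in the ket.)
1/√2|00⟩ + 1/√2|01⟩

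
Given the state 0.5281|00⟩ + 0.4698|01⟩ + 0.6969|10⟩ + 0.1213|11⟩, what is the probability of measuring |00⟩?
0.2789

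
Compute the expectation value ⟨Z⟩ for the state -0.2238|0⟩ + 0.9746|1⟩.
-0.8998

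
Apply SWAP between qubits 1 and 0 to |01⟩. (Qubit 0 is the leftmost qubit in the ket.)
|10⟩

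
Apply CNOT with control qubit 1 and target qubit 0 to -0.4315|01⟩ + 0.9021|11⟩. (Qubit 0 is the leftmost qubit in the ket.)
0.9021|01⟩ - 0.4315|11⟩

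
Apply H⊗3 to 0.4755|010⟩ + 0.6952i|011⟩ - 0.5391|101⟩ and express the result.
(-0.02249 + 0.2458i)|000⟩ + (0.3587 - 0.2458i)|001⟩ + (-0.3587 - 0.2458i)|010⟩ + (0.02249 + 0.2458i)|011⟩ + (0.3587 + 0.2458i)|100⟩ + (-0.02249 - 0.2458i)|101⟩ + (0.02249 - 0.2458i)|110⟩ + (-0.3587 + 0.2458i)|111⟩

H⊗3 gives amp(|y⟩) = (1/2√2) Σ_x (−1)^(x·y) amp(|x⟩), where x·y is the number of positions in which both x and y have a 1.
|000⟩: (0.4755 + 0.6952i - 0.5391)/(2√2) = (-0.02249 + 0.2458i)
|001⟩: (0.4755 - 0.6952i + 0.5391)/(2√2) = (0.3587 - 0.2458i)
|010⟩: (-0.4755 - 0.6952i - 0.5391)/(2√2) = (-0.3587 - 0.2458i)
|011⟩: (-0.4755 + 0.6952i + 0.5391)/(2√2) = (0.02249 + 0.2458i)
|100⟩: (0.4755 + 0.6952i + 0.5391)/(2√2) = (0.3587 + 0.2458i)
|101⟩: (0.4755 - 0.6952i - 0.5391)/(2√2) = (-0.02249 - 0.2458i)
|110⟩: (-0.4755 - 0.6952i + 0.5391)/(2√2) = (0.02249 - 0.2458i)
|111⟩: (-0.4755 + 0.6952i - 0.5391)/(2√2) = (-0.3587 + 0.2458i)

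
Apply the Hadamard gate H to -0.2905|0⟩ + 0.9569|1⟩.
0.4712|0⟩ - 0.882|1⟩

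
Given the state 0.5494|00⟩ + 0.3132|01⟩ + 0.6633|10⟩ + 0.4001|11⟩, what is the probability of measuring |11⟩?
0.1601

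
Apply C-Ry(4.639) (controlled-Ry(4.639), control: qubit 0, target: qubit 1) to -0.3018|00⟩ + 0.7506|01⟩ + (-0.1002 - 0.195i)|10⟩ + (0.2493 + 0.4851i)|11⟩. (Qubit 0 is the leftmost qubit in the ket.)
-0.3018|00⟩ + 0.7506|01⟩ + (-0.1144 - 0.2226i)|10⟩ + (-0.2431 - 0.4731i)|11⟩

C-Ry(4.639) leaves the control-|0⟩ kets |00⟩, |01⟩ unchanged and applies Ry(4.639) to qubit 1 on the control-|1⟩ pair (|10⟩, |11⟩).
Ry(4.639) = [[cos(θ/2), −sin(θ/2)], [sin(θ/2), cos(θ/2)]]; θ = 4.639, cos(θ/2) ≈ -0.68069, sin(θ/2) ≈ 0.732572.
With a = amp(|10⟩) = (-0.1002 - 0.195i) and b = amp(|11⟩) = (0.2493 + 0.4851i):
new amp(|10⟩) = (-0.68069)·a + (-0.732572)·b = (-0.1144 - 0.2226i)
new amp(|11⟩) = (0.732572)·a + (-0.68069)·b = (-0.2431 - 0.4731i)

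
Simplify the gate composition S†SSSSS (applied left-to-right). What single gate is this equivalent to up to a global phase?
I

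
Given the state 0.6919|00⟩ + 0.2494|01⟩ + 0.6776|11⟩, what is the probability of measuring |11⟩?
0.4591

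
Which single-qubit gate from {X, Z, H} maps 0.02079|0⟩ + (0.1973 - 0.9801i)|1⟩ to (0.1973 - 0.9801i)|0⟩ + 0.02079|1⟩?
X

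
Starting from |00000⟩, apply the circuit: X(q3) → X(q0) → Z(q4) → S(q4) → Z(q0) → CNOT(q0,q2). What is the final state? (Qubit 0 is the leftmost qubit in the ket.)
-|10110⟩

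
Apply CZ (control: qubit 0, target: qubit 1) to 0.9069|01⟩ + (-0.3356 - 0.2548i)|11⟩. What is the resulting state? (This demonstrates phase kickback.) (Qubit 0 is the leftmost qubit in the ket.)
0.9069|01⟩ + (0.3356 + 0.2548i)|11⟩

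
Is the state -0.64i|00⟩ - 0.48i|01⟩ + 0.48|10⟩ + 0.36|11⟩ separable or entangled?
Separable

Writing the state as a|00⟩ + b|01⟩ + c|10⟩ + d|11⟩, it is a product state iff ad − bc = 0.
Here (a, b, c, d) = (-0.64i, -0.48i, 0.48, 0.36): ad − bc = (-0.64i)(0.36) − (-0.48i)(0.48) = 0, so the state is separable.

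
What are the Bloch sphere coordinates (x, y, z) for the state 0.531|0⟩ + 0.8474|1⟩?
(0.8999, 0, -0.4361)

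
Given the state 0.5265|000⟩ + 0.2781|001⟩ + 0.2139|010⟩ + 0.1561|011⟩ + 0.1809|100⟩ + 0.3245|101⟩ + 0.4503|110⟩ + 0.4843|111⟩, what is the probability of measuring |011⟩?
0.02437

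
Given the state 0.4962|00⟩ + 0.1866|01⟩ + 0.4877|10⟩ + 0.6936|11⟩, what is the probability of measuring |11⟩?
0.4811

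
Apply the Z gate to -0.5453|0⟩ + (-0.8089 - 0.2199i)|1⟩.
-0.5453|0⟩ + (0.8089 + 0.2199i)|1⟩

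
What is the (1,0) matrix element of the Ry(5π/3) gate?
1/2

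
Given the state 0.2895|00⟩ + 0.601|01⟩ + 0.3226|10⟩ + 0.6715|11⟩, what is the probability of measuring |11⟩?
0.4509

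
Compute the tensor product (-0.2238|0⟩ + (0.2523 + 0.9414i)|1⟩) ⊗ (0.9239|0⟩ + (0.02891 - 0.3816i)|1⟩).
-0.2068|00⟩ + (-0.00647 + 0.0854i)|01⟩ + (0.2331 + 0.8698i)|10⟩ + (0.3665 - 0.06906i)|11⟩

amp(|b₁b₂…⟩) = product of the factor amplitudes for bits b₁, b₂, …; only kets whose every factor amplitude is nonzero survive.
|00⟩: (-0.2238)(0.9239) = -0.2068
|01⟩: (-0.2238)(0.02891 - 0.3816i) = (-0.00647 + 0.0854i)
|10⟩: (0.2523 + 0.9414i)(0.9239) = (0.2331 + 0.8698i)
|11⟩: (0.2523 + 0.9414i)(0.02891 - 0.3816i) = (0.3665 - 0.06906i)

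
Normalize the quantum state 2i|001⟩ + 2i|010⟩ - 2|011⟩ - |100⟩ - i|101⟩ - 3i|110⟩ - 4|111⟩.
0.3203i|001⟩ + 0.3203i|010⟩ - 0.3203|011⟩ - 0.1601|100⟩ - 0.1601i|101⟩ - 0.4804i|110⟩ - 0.6405|111⟩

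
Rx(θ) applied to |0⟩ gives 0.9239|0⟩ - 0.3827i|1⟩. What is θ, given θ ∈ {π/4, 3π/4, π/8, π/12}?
π/4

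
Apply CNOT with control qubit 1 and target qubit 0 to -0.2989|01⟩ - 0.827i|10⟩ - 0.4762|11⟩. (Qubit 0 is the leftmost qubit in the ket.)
-0.4762|01⟩ - 0.827i|10⟩ - 0.2989|11⟩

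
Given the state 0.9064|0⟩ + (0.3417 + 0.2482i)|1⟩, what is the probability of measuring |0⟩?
0.8216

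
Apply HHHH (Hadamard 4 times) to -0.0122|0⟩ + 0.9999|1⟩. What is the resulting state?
-0.0122|0⟩ + 0.9999|1⟩

H² = I, so an even number of Hadamards cancels: H^4 = I and the state is unchanged.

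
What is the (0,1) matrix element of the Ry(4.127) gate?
-0.8811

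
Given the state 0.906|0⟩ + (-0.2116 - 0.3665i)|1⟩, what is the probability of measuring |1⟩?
0.1791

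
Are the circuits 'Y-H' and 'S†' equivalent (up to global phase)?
No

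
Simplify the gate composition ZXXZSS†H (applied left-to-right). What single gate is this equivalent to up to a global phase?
H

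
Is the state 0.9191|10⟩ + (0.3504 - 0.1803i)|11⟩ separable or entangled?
Separable

Writing the state as a|00⟩ + b|01⟩ + c|10⟩ + d|11⟩, it is a product state iff ad − bc = 0.
Here (a, b, c, d) = (0, 0, 0.9191, (0.3504 - 0.1803i)): ad − bc = (0)(0.3504 - 0.1803i) − (0)(0.9191) = 0, so the state is separable.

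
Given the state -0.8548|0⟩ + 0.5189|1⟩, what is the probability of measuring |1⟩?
0.2693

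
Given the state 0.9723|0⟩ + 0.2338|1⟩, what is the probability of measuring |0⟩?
0.9454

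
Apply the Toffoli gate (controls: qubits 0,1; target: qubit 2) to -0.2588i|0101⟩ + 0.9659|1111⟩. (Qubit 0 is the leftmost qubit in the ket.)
-0.2588i|0101⟩ + 0.9659|1101⟩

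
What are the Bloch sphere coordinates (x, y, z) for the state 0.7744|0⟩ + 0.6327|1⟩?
(0.9799, 0, 0.1994)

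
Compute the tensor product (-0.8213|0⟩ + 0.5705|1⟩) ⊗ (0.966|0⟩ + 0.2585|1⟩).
-0.7934|00⟩ - 0.2123|01⟩ + 0.5511|10⟩ + 0.1475|11⟩

amp(|b₁b₂…⟩) = product of the factor amplitudes for bits b₁, b₂, …; only kets whose every factor amplitude is nonzero survive.
|00⟩: (-0.8213)(0.966) = -0.7934
|01⟩: (-0.8213)(0.2585) = -0.2123
|10⟩: (0.5705)(0.966) = 0.5511
|11⟩: (0.5705)(0.2585) = 0.1475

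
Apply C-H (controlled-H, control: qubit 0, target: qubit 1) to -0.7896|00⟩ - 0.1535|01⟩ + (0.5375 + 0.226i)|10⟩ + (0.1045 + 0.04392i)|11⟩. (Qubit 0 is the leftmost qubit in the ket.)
-0.7896|00⟩ - 0.1535|01⟩ + (0.454 + 0.1909i)|10⟩ + (0.3062 + 0.1288i)|11⟩

C-H leaves the control-|0⟩ kets |00⟩, |01⟩ unchanged and applies H to qubit 1 on the control-|1⟩ pair (|10⟩, |11⟩).
H = [[1/√2, 1/√2], [1/√2, -1/√2]].
With a = amp(|10⟩) = (0.5375 + 0.226i) and b = amp(|11⟩) = (0.1045 + 0.04392i):
new amp(|10⟩) = (1/√2)·a + (1/√2)·b = (0.454 + 0.1909i)
new amp(|11⟩) = (1/√2)·a + (-1/√2)·b = (0.3062 + 0.1288i)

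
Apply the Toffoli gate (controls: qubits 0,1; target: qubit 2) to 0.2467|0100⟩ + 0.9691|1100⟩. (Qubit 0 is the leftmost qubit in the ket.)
0.2467|0100⟩ + 0.9691|1110⟩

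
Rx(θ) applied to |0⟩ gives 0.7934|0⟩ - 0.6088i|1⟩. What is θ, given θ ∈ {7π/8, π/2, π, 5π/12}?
5π/12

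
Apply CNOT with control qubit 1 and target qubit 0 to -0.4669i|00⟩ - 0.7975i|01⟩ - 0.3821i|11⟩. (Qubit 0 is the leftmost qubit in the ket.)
-0.4669i|00⟩ - 0.3821i|01⟩ - 0.7975i|11⟩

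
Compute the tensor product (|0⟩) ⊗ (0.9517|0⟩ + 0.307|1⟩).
0.9517|00⟩ + 0.307|01⟩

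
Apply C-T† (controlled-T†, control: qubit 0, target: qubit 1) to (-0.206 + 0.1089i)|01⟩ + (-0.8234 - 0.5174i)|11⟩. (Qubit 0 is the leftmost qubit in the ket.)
(-0.206 + 0.1089i)|01⟩ + (-0.9481 + 0.2164i)|11⟩

C-T† leaves the control-|0⟩ kets |00⟩, |01⟩ unchanged and applies T† to qubit 1 on the control-|1⟩ pair (|10⟩, |11⟩).
T† = [[1, 0], [0, (1/√2 - (1/√2)i)]].
With a = amp(|10⟩) = 0 and b = amp(|11⟩) = (-0.8234 - 0.5174i):
new amp(|10⟩) = (1)·a = 0
new amp(|11⟩) = (1/√2 - (1/√2)i)·b = (-0.9481 + 0.2164i)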